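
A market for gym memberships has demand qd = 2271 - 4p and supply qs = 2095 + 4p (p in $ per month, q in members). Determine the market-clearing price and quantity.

At equilibrium qd = qs, so 2271 - 4p = 2095 + 4p; collecting terms, 176 = 8p and p* = 22.
Substitute back: q* = 2271 - 4(22) = 2183.

p* = 22, q* = 2183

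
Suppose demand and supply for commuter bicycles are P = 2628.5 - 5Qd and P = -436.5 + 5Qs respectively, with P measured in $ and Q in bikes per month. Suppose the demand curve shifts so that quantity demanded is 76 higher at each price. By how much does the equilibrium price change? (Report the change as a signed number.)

ΔP = 190

Rewriting in direct form: Qd = 525.7 - 0.2P and Qs = 87.3 + 0.2P.
The market clears where 525.7 - 0.2P = 87.3 + 0.2P. Rearranging, 0.4P = 438.4, hence P* = 1096.
Substitute back: Q* = 525.7 - 0.2(1096) = 306.5.
After the shift, demand is Qd = 601.7 - 0.2P.
New equilibrium: 514.4 = 0.4P, so P = 1286 and Q = 344.5.
ΔP = 1286 - 1096 = 190.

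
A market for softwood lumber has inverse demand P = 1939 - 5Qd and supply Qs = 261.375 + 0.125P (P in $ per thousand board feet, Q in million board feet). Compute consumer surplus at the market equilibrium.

Inverting to quantity form: Qd = 387.8 - 0.2P.
At equilibrium Qd = Qs, so 387.8 - 0.2P = 261.375 + 0.125P; collecting terms, 126.425 = 0.325P and P* = 389.
From the demand curve, Q* = 387.8 - 0.2(389) = 310.
Demand choke price (Qd = 0): P = 387.8/0.2 = 1939. Consumer surplus = ½ × (1939 - 389) × 310 = 240250.

Consumer surplus = 240250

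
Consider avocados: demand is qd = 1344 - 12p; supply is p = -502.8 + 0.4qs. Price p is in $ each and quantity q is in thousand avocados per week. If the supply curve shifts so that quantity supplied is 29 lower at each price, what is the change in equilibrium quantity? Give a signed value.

Rewriting in direct form: qs = 1257 + 2.5p.
Set qd = qs: 1344 - 12p = 1257 + 2.5p, so 87 = 14.5p and p* = 6.
Substitute back: q* = 1344 - 12(6) = 1272.
After the shift, supply is qs = 1228 + 2.5p.
Re-solving, 14.5p = 116 gives p = 8 and q = 1248.
Δq = 1248 - 1272 = -24.

Δq = -24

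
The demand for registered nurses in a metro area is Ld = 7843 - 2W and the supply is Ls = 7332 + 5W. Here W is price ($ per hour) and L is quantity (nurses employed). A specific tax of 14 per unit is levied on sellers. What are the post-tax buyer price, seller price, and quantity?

W_b = 83, W_s = 69, L = 7677

Sellers keep W_s = W_b - 14 per unit, so supply in terms of the buyer price is Ls = 7262 + 5W_b.
Set Ld = Ls: 7843 - 2W_b = 7262 + 5W_b, so 581 = 7W_b and W_b = 83.
Then W_s = 83 - 14 = 69 and L = 7843 - 2(83) = 7677.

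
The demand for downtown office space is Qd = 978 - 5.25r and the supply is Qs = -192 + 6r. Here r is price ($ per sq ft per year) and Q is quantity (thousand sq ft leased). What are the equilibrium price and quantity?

r* = 104, Q* = 432

Set Qd = Qs: 978 - 5.25r = -192 + 6r, so 1170 = 11.25r and r* = 104.
Plugging r* into demand: Q* = 978 - 5.25(104) = 432.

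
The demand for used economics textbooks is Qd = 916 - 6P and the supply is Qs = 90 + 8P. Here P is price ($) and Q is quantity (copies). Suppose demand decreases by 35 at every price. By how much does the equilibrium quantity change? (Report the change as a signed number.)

ΔQ = -20

Equating demand and supply, 916 - 6P = 90 + 8P gives 14P = 826, so P* = 59.
From the demand curve, Q* = 916 - 6(59) = 562.
After the shift, demand is Qd = 881 - 6P.
New equilibrium: 791 = 14P, so P = 56.5 and Q = 542.
ΔQ = 542 - 562 = -20.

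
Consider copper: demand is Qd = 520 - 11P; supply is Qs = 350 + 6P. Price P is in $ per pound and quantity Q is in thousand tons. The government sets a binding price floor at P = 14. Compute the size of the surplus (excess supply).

With P fixed at 14, quantity demanded is 366 and quantity supplied is 434.
Surplus = Qs - Qd = 434 - 366 = 68.

Surplus = 68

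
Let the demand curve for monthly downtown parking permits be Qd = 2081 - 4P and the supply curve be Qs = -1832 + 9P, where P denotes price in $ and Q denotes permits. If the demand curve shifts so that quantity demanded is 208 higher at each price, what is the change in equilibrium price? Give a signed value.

At equilibrium Qd = Qs, so 2081 - 4P = -1832 + 9P; collecting terms, 3913 = 13P and P* = 301.
From the demand curve, Q* = 2081 - 4(301) = 877.
After the shift, demand is Qd = 2289 - 4P.
Re-solving, 13P = 4121 gives P = 317 and Q = 1021.
ΔP = 317 - 301 = 16.

ΔP = 16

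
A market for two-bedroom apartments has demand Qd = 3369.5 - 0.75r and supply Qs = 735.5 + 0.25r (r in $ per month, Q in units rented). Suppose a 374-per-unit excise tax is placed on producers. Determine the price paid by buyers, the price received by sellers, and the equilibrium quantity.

The tax drives a wedge r_b - r_s = 374. Substituting r_s = r_b - 374 into supply: Qs = 642 + 0.25r_b.
Equate demand and the shifted supply: 3369.5 - 0.75r_b = 642 + 0.25r_b, giving r_b = 2727.5, so r_b = 2727.5.
Then r_s = 2727.5 - 374 = 2353.5 and Q = 3369.5 - 0.75(2727.5) = 1323.875.

r_b = 2727.5, r_s = 2353.5, Q = 1323.875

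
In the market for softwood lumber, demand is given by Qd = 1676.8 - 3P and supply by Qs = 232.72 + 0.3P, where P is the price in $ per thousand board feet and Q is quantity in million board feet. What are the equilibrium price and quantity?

P* = 437.6, Q* = 364

The market clears where 1676.8 - 3P = 232.72 + 0.3P. Rearranging, 3.3P = 1444.08, hence P* = 437.6.
Substitute back: Q* = 1676.8 - 3(437.6) = 364.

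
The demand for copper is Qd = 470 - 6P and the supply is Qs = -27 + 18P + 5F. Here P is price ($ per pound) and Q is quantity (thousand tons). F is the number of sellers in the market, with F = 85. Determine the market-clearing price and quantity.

With F = 85, supply is Qs = 398 + 18P.
At equilibrium Qd = Qs, so 470 - 6P = 398 + 18P; collecting terms, 72 = 24P and P* = 3.
Then Q* = 470 - 6(3) = 452.

P* = 3, Q* = 452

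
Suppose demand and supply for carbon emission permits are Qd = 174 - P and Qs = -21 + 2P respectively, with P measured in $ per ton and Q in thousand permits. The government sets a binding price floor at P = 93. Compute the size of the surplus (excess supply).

Surplus = 84

At P = 93: Qd = 81 and Qs = 165.
Surplus = Qs - Qd = 165 - 81 = 84.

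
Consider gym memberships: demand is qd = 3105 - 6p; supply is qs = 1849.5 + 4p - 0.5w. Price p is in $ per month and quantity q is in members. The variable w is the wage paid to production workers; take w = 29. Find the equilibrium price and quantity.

p* = 127, q* = 2343

With w = 29, supply is qs = 1835 + 4p.
Set qd = qs: 3105 - 6p = 1835 + 4p, so 1270 = 10p and p* = 127.
Substitute back: q* = 3105 - 6(127) = 2343.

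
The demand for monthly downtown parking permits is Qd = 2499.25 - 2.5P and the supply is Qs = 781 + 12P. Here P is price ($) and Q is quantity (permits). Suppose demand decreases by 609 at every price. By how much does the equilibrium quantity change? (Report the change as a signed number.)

Set Qd = Qs: 2499.25 - 2.5P = 781 + 12P, so 1718.25 = 14.5P and P* = 118.5.
Then Q* = 2499.25 - 2.5(118.5) = 2203.
After the shift, demand is Qd = 1890.25 - 2.5P.
Re-solving, 14.5P = 1109.25 gives P = 76.5 and Q = 1699.
ΔQ = 1699 - 2203 = -504.

ΔQ = -504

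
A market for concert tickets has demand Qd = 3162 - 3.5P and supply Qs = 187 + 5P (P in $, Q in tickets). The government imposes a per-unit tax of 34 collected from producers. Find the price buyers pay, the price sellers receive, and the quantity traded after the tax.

P_b = 370, P_s = 336, Q = 1867

With a tax of 34 on producers, they supply based on the net price P_s = P_b - 34, so Qs = 17 + 5P_b.
Equate demand and the shifted supply: 3162 - 3.5P_b = 17 + 5P_b, giving 8.5P_b = 3145, so P_b = 370.
So P_s = 336 and the quantity traded is Q = 3162 - 3.5(370) = 1867.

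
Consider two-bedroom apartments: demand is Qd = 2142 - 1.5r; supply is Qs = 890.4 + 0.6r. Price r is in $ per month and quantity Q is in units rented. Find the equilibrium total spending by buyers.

At equilibrium Qd = Qs, so 2142 - 1.5r = 890.4 + 0.6r; collecting terms, 1251.6 = 2.1r and r* = 596.
Then Q* = 2142 - 1.5(596) = 1248.
Total spending by buyers = r* × Q* = 596 × 1248 = 743808.

Total spending by buyers = 743808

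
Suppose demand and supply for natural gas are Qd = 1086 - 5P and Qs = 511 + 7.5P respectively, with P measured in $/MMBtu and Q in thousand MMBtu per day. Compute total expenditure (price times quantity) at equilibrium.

Equating demand and supply, 1086 - 5P = 511 + 7.5P gives 12.5P = 575, so P* = 46.
Plugging P* into demand: Q* = 1086 - 5(46) = 856.
Total expenditure = P* × Q* = 46 × 856 = 39376.

Total expenditure = 39376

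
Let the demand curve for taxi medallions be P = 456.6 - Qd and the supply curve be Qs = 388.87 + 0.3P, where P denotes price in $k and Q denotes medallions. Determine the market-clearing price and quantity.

P* = 52.1, Q* = 404.5

Rewriting in direct form: Qd = 456.6 - P.
Set Qd = Qs: 456.6 - P = 388.87 + 0.3P, so 67.73 = 1.3P and P* = 52.1.
From the demand curve, Q* = 456.6 - 52.1 = 404.5.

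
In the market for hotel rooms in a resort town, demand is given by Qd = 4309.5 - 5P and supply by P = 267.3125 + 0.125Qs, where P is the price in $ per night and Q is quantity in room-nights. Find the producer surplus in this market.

Producer surplus = 209191.890625

Solving each curve for Q: Qs = -2138.5 + 8P.
The market clears where 4309.5 - 5P = -2138.5 + 8P. Rearranging, 13P = 6448, hence P* = 496.
Substitute back: Q* = 4309.5 - 5(496) = 1829.5.
Supply choke price (Qs = 0): P = 267.3125. Producer surplus = ½ × (496 - 267.3125) × 1829.5 = 209191.890625.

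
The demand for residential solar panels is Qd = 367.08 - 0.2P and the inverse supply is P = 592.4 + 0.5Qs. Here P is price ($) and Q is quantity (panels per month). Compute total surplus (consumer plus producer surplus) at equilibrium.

Total surplus = 140459

In direct form, Qs = -1184.8 + 2P.
Equating demand and supply, 367.08 - 0.2P = -1184.8 + 2P gives 2.2P = 1551.88, so P* = 705.4.
Plugging P* into demand: Q* = 367.08 - 0.2(705.4) = 226.
Demand choke price = 1835.4; supply choke price = 592.4. CS = ½(1835.4 - 705.4)(226) = 127690; PS = ½(705.4 - 592.4)(226) = 12769. Total surplus = 140459.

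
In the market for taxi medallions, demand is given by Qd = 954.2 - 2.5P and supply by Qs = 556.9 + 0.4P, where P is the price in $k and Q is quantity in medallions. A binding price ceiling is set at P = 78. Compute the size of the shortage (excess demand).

At P = 78: Qd = 759.2 and Qs = 588.1.
Shortage = Qd - Qs = 759.2 - 588.1 = 171.1.

Shortage = 171.1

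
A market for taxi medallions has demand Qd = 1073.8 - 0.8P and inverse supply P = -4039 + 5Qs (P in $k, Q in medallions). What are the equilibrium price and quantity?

P* = 266, Q* = 861

Solving each curve for Q: Qs = 807.8 + 0.2P.
Set Qd = Qs: 1073.8 - 0.8P = 807.8 + 0.2P, so 266 = P and P* = 266.
Then Q* = 1073.8 - 0.8(266) = 861.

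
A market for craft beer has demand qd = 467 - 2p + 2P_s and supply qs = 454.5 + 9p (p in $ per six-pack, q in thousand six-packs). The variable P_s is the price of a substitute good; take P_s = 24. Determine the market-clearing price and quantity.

p* = 5.5, q* = 504

With P_s = 24, demand is qd = 515 - 2p.
Set qd = qs: 515 - 2p = 454.5 + 9p, so 60.5 = 11p and p* = 5.5.
Then q* = 515 - 2(5.5) = 504.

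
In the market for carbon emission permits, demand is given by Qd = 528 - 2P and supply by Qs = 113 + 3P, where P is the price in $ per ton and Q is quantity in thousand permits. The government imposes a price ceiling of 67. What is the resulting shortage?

At P = 67: Qd = 394 and Qs = 314.
Shortage = Qd - Qs = 394 - 314 = 80.

Shortage = 80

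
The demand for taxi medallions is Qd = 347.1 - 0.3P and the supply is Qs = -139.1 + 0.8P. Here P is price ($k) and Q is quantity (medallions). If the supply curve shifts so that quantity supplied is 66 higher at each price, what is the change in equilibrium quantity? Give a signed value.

ΔQ = 18

Set Qd = Qs: 347.1 - 0.3P = -139.1 + 0.8P, so 486.2 = 1.1P and P* = 442.
Plugging P* into demand: Q* = 347.1 - 0.3(442) = 214.5.
After the shift, supply is Qs = -73.1 + 0.8P.
New equilibrium: 420.2 = 1.1P, so P = 382 and Q = 232.5.
ΔQ = 232.5 - 214.5 = 18.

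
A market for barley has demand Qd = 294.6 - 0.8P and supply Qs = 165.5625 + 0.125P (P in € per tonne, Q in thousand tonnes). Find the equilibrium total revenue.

Set Qd = Qs: 294.6 - 0.8P = 165.5625 + 0.125P, so 129.0375 = 0.925P and P* = 139.5.
Substitute back: Q* = 294.6 - 0.8(139.5) = 183.
Total revenue = P* × Q* = 139.5 × 183 = 25528.5.

Total revenue = 25528.5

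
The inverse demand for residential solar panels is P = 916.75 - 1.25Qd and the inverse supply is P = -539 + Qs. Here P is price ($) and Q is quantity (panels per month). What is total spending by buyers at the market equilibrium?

Total spending by buyers = 69876

Solving each curve for Q: Qd = 733.4 - 0.8P and Qs = 539 + P.
Set Qd = Qs: 733.4 - 0.8P = 539 + P, so 194.4 = 1.8P and P* = 108.
Substitute back: Q* = 733.4 - 0.8(108) = 647.
Total spending by buyers = P* × Q* = 108 × 647 = 69876.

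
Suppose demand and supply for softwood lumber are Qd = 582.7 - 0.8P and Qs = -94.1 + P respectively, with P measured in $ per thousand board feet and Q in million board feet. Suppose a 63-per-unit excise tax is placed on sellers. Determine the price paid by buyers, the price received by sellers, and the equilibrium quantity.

Sellers keep P_s = P_b - 63 per unit, so supply in terms of the buyer price is Qs = -157.1 + P_b.
Set Qd = Qs: 582.7 - 0.8P_b = -157.1 + P_b, so 739.8 = 1.8P_b and P_b = 411.
So P_s = 348 and the quantity traded is Q = 582.7 - 0.8(411) = 253.9.

P_b = 411, P_s = 348, Q = 253.9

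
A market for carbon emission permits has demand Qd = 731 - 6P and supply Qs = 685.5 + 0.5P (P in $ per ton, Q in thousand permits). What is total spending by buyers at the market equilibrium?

At equilibrium Qd = Qs, so 731 - 6P = 685.5 + 0.5P; collecting terms, 45.5 = 6.5P and P* = 7.
Substitute back: Q* = 731 - 6(7) = 689.
Total spending by buyers = P* × Q* = 7 × 689 = 4823.

Total spending by buyers = 4823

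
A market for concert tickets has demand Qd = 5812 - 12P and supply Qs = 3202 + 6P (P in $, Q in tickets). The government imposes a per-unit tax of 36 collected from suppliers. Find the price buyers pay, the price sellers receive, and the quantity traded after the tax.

The tax drives a wedge P_b - P_s = 36. Substituting P_s = P_b - 36 into supply: Qs = 2986 + 6P_b.
Equate demand and the shifted supply: 5812 - 12P_b = 2986 + 6P_b, giving 18P_b = 2826, so P_b = 157.
Then P_s = 157 - 36 = 121 and Q = 5812 - 12(157) = 3928.

P_b = 157, P_s = 121, Q = 3928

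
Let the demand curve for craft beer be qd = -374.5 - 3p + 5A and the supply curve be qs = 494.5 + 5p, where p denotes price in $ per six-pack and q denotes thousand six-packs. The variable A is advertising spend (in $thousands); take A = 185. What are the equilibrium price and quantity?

With A = 185, demand is qd = 550.5 - 3p.
Set qd = qs: 550.5 - 3p = 494.5 + 5p, so 56 = 8p and p* = 7.
Substitute back: q* = 550.5 - 3(7) = 529.5.

p* = 7, q* = 529.5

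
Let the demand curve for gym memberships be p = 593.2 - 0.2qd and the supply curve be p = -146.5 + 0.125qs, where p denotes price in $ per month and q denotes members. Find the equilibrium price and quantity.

Solving each curve for q: qd = 2966 - 5p and qs = 1172 + 8p.
The market clears where 2966 - 5p = 1172 + 8p. Rearranging, 13p = 1794, hence p* = 138.
Then q* = 2966 - 5(138) = 2276.

p* = 138, q* = 2276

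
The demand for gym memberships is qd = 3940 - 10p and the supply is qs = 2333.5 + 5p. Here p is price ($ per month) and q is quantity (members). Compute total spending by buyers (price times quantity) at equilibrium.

At equilibrium qd = qs, so 3940 - 10p = 2333.5 + 5p; collecting terms, 1606.5 = 15p and p* = 107.1.
Then q* = 3940 - 10(107.1) = 2869.
Total spending by buyers = p* × q* = 107.1 × 2869 = 307269.9.

Total spending by buyers = 307269.9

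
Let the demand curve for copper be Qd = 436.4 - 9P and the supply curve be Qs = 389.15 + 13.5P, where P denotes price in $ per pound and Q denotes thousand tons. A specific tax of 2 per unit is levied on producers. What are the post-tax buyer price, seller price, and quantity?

The tax drives a wedge P_b - P_s = 2. Substituting P_s = P_b - 2 into supply: Qs = 362.15 + 13.5P_b.
Equate demand and the shifted supply: 436.4 - 9P_b = 362.15 + 13.5P_b, giving 22.5P_b = 74.25, so P_b = 3.3.
Then P_s = 3.3 - 2 = 1.3 and Q = 436.4 - 9(3.3) = 406.7.

P_b = 3.3, P_s = 1.3, Q = 406.7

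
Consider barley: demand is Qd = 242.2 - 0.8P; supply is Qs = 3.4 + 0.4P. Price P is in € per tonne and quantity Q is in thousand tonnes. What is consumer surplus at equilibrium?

Consumer surplus = 4305.625

Equating demand and supply, 242.2 - 0.8P = 3.4 + 0.4P gives 1.2P = 238.8, so P* = 199.
Plugging P* into demand: Q* = 242.2 - 0.8(199) = 83.
Demand choke price (Qd = 0): P = 242.2/0.8 = 302.75. Consumer surplus = ½ × (302.75 - 199) × 83 = 4305.625.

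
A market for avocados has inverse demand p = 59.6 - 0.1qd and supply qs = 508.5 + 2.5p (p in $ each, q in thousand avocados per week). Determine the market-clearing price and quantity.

p* = 7, q* = 526

Inverting to quantity form: qd = 596 - 10p.
Set qd = qs: 596 - 10p = 508.5 + 2.5p, so 87.5 = 12.5p and p* = 7.
Then q* = 596 - 10(7) = 526.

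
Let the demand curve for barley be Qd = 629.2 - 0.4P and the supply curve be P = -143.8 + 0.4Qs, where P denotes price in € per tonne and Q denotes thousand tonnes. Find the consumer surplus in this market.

Consumer surplus = 438080

In direct form, Qs = 359.5 + 2.5P.
Set Qd = Qs: 629.2 - 0.4P = 359.5 + 2.5P, so 269.7 = 2.9P and P* = 93.
From the demand curve, Q* = 629.2 - 0.4(93) = 592.
Demand choke price (Qd = 0): P = 629.2/0.4 = 1573. Consumer surplus = ½ × (1573 - 93) × 592 = 438080.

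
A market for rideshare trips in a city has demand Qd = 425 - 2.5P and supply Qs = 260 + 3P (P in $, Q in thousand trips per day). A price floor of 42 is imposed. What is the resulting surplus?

Surplus = 66

Evaluating both curves at the floor price 42 gives Qd = 320, Qs = 386.
Surplus = Qs - Qd = 386 - 320 = 66.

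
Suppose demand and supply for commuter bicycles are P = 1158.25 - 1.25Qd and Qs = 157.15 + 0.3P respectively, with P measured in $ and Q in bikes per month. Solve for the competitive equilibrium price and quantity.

In direct form, Qd = 926.6 - 0.8P.
The market clears where 926.6 - 0.8P = 157.15 + 0.3P. Rearranging, 1.1P = 769.45, hence P* = 699.5.
Substitute back: Q* = 926.6 - 0.8(699.5) = 367.

P* = 699.5, Q* = 367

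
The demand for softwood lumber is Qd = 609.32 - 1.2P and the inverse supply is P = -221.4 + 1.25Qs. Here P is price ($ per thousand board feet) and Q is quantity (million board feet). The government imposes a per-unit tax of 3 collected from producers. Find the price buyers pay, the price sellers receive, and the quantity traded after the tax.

Inverting to quantity form: Qs = 177.12 + 0.8P.
Producers keep P_s = P_b - 3 per unit, so supply in terms of the buyer price is Qs = 174.72 + 0.8P_b.
Market clearing requires 609.32 - 1.2P_b = 174.72 + 0.8P_b; hence 434.6 = 2P_b and P_b = 217.3.
So P_s = 214.3 and the quantity traded is Q = 609.32 - 1.2(217.3) = 348.56.

P_b = 217.3, P_s = 214.3, Q = 348.56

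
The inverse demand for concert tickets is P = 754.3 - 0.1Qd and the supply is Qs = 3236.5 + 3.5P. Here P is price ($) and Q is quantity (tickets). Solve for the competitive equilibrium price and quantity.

P* = 319, Q* = 4353

Solving each curve for Q: Qd = 7543 - 10P.
Set Qd = Qs: 7543 - 10P = 3236.5 + 3.5P, so 4306.5 = 13.5P and P* = 319.
From the demand curve, Q* = 7543 - 10(319) = 4353.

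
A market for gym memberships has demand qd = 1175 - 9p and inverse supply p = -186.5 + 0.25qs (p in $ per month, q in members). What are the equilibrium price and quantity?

Rewriting in direct form: qs = 746 + 4p.
Equating demand and supply, 1175 - 9p = 746 + 4p gives 13p = 429, so p* = 33.
From the demand curve, q* = 1175 - 9(33) = 878.

p* = 33, q* = 878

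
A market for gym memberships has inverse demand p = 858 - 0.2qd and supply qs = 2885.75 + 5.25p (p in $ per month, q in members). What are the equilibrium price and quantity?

Rewriting in direct form: qd = 4290 - 5p.
Set qd = qs: 4290 - 5p = 2885.75 + 5.25p, so 1404.25 = 10.25p and p* = 137.
Substitute back: q* = 4290 - 5(137) = 3605.

p* = 137, q* = 3605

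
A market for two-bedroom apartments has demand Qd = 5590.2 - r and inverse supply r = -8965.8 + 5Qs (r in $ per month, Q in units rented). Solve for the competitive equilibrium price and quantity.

Rewriting in direct form: Qs = 1793.16 + 0.2r.
Equating demand and supply, 5590.2 - r = 1793.16 + 0.2r gives 1.2r = 3797.04, so r* = 3164.2.
Plugging r* into demand: Q* = 5590.2 - 3164.2 = 2426.

r* = 3164.2, Q* = 2426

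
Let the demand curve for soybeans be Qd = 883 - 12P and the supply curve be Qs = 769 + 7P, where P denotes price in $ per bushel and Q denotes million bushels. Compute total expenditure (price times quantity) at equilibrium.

Total expenditure = 4866

At equilibrium Qd = Qs, so 883 - 12P = 769 + 7P; collecting terms, 114 = 19P and P* = 6.
Plugging P* into demand: Q* = 883 - 12(6) = 811.
Total expenditure = P* × Q* = 6 × 811 = 4866.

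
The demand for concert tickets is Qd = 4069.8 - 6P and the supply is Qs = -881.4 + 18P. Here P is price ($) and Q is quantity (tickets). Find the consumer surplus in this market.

Consumer surplus = 668352

The market clears where 4069.8 - 6P = -881.4 + 18P. Rearranging, 24P = 4951.2, hence P* = 206.3.
From the demand curve, Q* = 4069.8 - 6(206.3) = 2832.
Demand choke price (Qd = 0): P = 4069.8/6 = 678.3. Consumer surplus = ½ × (678.3 - 206.3) × 2832 = 668352.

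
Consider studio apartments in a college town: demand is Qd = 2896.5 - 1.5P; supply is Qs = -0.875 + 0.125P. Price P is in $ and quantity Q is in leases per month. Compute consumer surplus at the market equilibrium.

Consumer surplus = 16428

The market clears where 2896.5 - 1.5P = -0.875 + 0.125P. Rearranging, 1.625P = 2897.375, hence P* = 1783.
Plugging P* into demand: Q* = 2896.5 - 1.5(1783) = 222.
Demand choke price (Qd = 0): P = 2896.5/1.5 = 1931. Consumer surplus = ½ × (1931 - 1783) × 222 = 16428.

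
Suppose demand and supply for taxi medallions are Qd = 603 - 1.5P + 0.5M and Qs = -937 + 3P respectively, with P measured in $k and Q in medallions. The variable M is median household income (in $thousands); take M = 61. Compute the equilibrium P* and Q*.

P* = 349, Q* = 110

With M = 61, demand is Qd = 633.5 - 1.5P.
At equilibrium Qd = Qs, so 633.5 - 1.5P = -937 + 3P; collecting terms, 1570.5 = 4.5P and P* = 349.
Plugging P* into demand: Q* = 633.5 - 1.5(349) = 110.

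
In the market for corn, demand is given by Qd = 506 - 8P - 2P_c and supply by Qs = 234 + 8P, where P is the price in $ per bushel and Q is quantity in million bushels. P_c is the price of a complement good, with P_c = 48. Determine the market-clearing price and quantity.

P* = 11, Q* = 322

With P_c = 48, demand is Qd = 410 - 8P.
Set Qd = Qs: 410 - 8P = 234 + 8P, so 176 = 16P and P* = 11.
Then Q* = 410 - 8(11) = 322.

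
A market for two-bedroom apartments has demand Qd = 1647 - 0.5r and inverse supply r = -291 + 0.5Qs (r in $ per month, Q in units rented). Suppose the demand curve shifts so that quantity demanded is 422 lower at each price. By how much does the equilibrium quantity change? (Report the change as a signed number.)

Solving each curve for Q: Qs = 582 + 2r.
Equating demand and supply, 1647 - 0.5r = 582 + 2r gives 2.5r = 1065, so r* = 426.
From the demand curve, Q* = 1647 - 0.5(426) = 1434.
After the shift, demand is Qd = 1225 - 0.5r.
The new intersection has 643 = 2.5r, i.e. r = 257.2, Q = 1096.4.
ΔQ = 1096.4 - 1434 = -337.6.

ΔQ = -337.6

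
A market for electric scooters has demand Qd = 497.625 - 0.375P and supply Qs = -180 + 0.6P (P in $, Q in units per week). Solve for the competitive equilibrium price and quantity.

P* = 695, Q* = 237

The market clears where 497.625 - 0.375P = -180 + 0.6P. Rearranging, 0.975P = 677.625, hence P* = 695.
Plugging P* into demand: Q* = 497.625 - 0.375(695) = 237.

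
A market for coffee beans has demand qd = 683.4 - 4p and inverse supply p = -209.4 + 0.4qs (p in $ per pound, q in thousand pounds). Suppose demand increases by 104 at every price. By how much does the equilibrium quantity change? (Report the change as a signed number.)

Δq = 40

Rewriting in direct form: qs = 523.5 + 2.5p.
The market clears where 683.4 - 4p = 523.5 + 2.5p. Rearranging, 6.5p = 159.9, hence p* = 24.6.
From the demand curve, q* = 683.4 - 4(24.6) = 585.
After the shift, demand is qd = 787.4 - 4p.
Re-solving, 6.5p = 263.9 gives p = 40.6 and q = 625.
Δq = 625 - 585 = 40.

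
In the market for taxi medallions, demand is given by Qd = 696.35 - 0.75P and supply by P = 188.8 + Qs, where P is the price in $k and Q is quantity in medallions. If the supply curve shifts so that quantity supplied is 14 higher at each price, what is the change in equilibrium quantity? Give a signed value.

ΔQ = 6

In direct form, Qs = -188.8 + P.
Set Qd = Qs: 696.35 - 0.75P = -188.8 + P, so 885.15 = 1.75P and P* = 505.8.
Then Q* = 696.35 - 0.75(505.8) = 317.
After the shift, supply is Qs = -174.8 + P.
Re-solving, 1.75P = 871.15 gives P = 497.8 and Q = 323.
ΔQ = 323 - 317 = 6.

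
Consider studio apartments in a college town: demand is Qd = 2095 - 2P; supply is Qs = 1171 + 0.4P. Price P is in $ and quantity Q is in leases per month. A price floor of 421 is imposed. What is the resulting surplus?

Evaluating both curves at the floor price 421 gives Qd = 1253, Qs = 1339.4.
Surplus = Qs - Qd = 1339.4 - 1253 = 86.4.

Surplus = 86.4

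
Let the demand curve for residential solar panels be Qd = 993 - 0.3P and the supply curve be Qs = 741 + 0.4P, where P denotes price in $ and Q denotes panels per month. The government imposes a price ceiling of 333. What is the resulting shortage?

Shortage = 18.9

Evaluating both curves at the ceiling price 333 gives Qd = 893.1, Qs = 874.2.
Shortage = Qd - Qs = 893.1 - 874.2 = 18.9.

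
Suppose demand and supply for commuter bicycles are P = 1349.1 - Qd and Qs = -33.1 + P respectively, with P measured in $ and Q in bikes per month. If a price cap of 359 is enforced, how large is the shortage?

Solving each curve for Q: Qd = 1349.1 - P.
With P fixed at 359, quantity demanded is 990.1 and quantity supplied is 325.9.
Shortage = Qd - Qs = 990.1 - 325.9 = 664.2.

Shortage = 664.2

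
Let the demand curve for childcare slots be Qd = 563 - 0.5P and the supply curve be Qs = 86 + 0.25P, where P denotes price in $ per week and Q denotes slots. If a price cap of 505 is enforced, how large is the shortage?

Shortage = 98.25

Evaluating both curves at the ceiling price 505 gives Qd = 310.5, Qs = 212.25.
Shortage = Qd - Qs = 310.5 - 212.25 = 98.25.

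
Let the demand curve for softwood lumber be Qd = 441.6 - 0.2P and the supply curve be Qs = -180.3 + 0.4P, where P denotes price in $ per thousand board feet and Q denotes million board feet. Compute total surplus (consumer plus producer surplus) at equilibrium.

At equilibrium Qd = Qs, so 441.6 - 0.2P = -180.3 + 0.4P; collecting terms, 621.9 = 0.6P and P* = 1036.5.
Substitute back: Q* = 441.6 - 0.2(1036.5) = 234.3.
Demand choke price = 2208; supply choke price = 450.75. CS = ½(2208 - 1036.5)(234.3) = 137241.225; PS = ½(1036.5 - 450.75)(234.3) = 68620.6125. Total surplus = 205861.8375.

Total surplus = 205861.8375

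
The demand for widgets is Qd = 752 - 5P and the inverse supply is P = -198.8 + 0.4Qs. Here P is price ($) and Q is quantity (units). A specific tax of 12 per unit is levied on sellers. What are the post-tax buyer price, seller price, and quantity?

P_b = 38, P_s = 26, Q = 562

Solving each curve for Q: Qs = 497 + 2.5P.
Sellers keep P_s = P_b - 12 per unit, so supply in terms of the buyer price is Qs = 467 + 2.5P_b.
Market clearing requires 752 - 5P_b = 467 + 2.5P_b; hence 285 = 7.5P_b and P_b = 38.
So P_s = 26 and the quantity traded is Q = 752 - 5(38) = 562.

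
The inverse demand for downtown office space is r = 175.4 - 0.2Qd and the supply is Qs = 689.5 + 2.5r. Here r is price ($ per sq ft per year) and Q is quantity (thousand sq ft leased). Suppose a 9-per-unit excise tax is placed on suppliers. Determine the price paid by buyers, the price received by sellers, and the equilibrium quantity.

r_b = 28, r_s = 19, Q = 737

In direct form, Qd = 877 - 5r.
The tax drives a wedge r_b - r_s = 9. Substituting r_s = r_b - 9 into supply: Qs = 667 + 2.5r_b.
Market clearing requires 877 - 5r_b = 667 + 2.5r_b; hence 210 = 7.5r_b and r_b = 28.
Then r_s = 28 - 9 = 19 and Q = 877 - 5(28) = 737.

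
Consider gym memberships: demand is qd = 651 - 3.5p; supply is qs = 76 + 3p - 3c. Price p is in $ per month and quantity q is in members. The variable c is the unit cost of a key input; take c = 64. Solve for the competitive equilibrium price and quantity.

With c = 64, supply is qs = -116 + 3p.
Equating demand and supply, 651 - 3.5p = -116 + 3p gives 6.5p = 767, so p* = 118.
Substitute back: q* = 651 - 3.5(118) = 238.

p* = 118, q* = 238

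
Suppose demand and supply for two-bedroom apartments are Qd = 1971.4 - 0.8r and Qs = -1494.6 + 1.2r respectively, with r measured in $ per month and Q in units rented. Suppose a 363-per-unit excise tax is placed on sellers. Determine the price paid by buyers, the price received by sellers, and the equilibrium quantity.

The tax drives a wedge r_b - r_s = 363. Substituting r_s = r_b - 363 into supply: Qs = -1930.2 + 1.2r_b.
Market clearing requires 1971.4 - 0.8r_b = -1930.2 + 1.2r_b; hence 3901.6 = 2r_b and r_b = 1950.8.
Then r_s = 1950.8 - 363 = 1587.8 and Q = 1971.4 - 0.8(1950.8) = 410.76.

r_b = 1950.8, r_s = 1587.8, Q = 410.76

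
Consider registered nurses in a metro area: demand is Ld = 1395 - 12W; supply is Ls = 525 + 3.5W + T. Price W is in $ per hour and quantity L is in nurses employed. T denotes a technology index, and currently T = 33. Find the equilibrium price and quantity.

W* = 54, L* = 747

With T = 33, supply is Ls = 558 + 3.5W.
The market clears where 1395 - 12W = 558 + 3.5W. Rearranging, 15.5W = 837, hence W* = 54.
Then L* = 1395 - 12(54) = 747.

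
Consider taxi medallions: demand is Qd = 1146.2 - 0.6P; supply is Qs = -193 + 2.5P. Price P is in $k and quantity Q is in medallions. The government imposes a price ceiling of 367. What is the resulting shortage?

At P = 367: Qd = 926 and Qs = 724.5.
Shortage = Qd - Qs = 926 - 724.5 = 201.5.

Shortage = 201.5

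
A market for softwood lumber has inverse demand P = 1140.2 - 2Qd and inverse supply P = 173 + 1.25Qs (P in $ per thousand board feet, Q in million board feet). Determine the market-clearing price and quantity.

P* = 545, Q* = 297.6

Inverting to quantity form: Qd = 570.1 - 0.5P and Qs = -138.4 + 0.8P.
Set Qd = Qs: 570.1 - 0.5P = -138.4 + 0.8P, so 708.5 = 1.3P and P* = 545.
Then Q* = 570.1 - 0.5(545) = 297.6.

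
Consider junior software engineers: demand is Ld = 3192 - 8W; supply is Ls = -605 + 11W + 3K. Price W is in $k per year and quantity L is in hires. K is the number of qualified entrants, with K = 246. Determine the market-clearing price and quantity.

W* = 161, L* = 1904

With K = 246, supply is Ls = 133 + 11W.
Equating demand and supply, 3192 - 8W = 133 + 11W gives 19W = 3059, so W* = 161.
Substitute back: L* = 3192 - 8(161) = 1904.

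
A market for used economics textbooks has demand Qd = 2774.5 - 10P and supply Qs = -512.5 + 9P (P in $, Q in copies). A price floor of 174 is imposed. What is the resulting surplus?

Evaluating both curves at the floor price 174 gives Qd = 1034.5, Qs = 1053.5.
Surplus = Qs - Qd = 1053.5 - 1034.5 = 19.

Surplus = 19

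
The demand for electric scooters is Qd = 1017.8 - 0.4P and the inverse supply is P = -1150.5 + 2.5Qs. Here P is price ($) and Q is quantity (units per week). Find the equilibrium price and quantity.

In direct form, Qs = 460.2 + 0.4P.
The market clears where 1017.8 - 0.4P = 460.2 + 0.4P. Rearranging, 0.8P = 557.6, hence P* = 697.
Then Q* = 1017.8 - 0.4(697) = 739.

P* = 697, Q* = 739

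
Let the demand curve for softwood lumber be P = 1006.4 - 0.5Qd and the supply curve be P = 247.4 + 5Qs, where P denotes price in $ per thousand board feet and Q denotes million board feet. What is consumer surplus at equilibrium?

Consumer surplus = 4761

In direct form, Qd = 2012.8 - 2P and Qs = -49.48 + 0.2P.
Equating demand and supply, 2012.8 - 2P = -49.48 + 0.2P gives 2.2P = 2062.28, so P* = 937.4.
Substitute back: Q* = 2012.8 - 2(937.4) = 138.
Demand choke price (Qd = 0): P = 2012.8/2 = 1006.4. Consumer surplus = ½ × (1006.4 - 937.4) × 138 = 4761.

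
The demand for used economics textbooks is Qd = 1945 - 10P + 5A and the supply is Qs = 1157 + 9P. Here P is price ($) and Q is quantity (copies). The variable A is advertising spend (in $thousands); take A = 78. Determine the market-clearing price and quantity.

P* = 62, Q* = 1715

With A = 78, demand is Qd = 2335 - 10P.
Equating demand and supply, 2335 - 10P = 1157 + 9P gives 19P = 1178, so P* = 62.
Substitute back: Q* = 2335 - 10(62) = 1715.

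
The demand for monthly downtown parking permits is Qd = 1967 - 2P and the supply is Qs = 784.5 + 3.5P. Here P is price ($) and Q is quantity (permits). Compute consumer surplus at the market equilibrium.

Equating demand and supply, 1967 - 2P = 784.5 + 3.5P gives 5.5P = 1182.5, so P* = 215.
Plugging P* into demand: Q* = 1967 - 2(215) = 1537.
Demand choke price (Qd = 0): P = 1967/2 = 983.5. Consumer surplus = ½ × (983.5 - 215) × 1537 = 590592.25.

Consumer surplus = 590592.25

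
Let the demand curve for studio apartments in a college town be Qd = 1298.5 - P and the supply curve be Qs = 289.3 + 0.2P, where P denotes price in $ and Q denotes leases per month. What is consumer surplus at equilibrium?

Consumer surplus = 104653.125

At equilibrium Qd = Qs, so 1298.5 - P = 289.3 + 0.2P; collecting terms, 1009.2 = 1.2P and P* = 841.
Plugging P* into demand: Q* = 1298.5 - 841 = 457.5.
Demand choke price (Qd = 0): P = 1298.5. Consumer surplus = ½ × (1298.5 - 841) × 457.5 = 104653.125.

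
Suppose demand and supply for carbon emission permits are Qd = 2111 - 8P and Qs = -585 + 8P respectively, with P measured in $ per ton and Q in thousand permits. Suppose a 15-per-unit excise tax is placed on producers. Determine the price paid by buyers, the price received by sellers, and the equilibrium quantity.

P_b = 176, P_s = 161, Q = 703

The tax drives a wedge P_b - P_s = 15. Substituting P_s = P_b - 15 into supply: Qs = -705 + 8P_b.
Set Qd = Qs: 2111 - 8P_b = -705 + 8P_b, so 2816 = 16P_b and P_b = 176.
So P_s = 161 and the quantity traded is Q = 2111 - 8(176) = 703.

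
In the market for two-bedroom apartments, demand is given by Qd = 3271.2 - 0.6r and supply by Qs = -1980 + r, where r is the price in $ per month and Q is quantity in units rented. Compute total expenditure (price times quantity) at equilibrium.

Total expenditure = 4273164

Equating demand and supply, 3271.2 - 0.6r = -1980 + r gives 1.6r = 5251.2, so r* = 3282.
Substitute back: Q* = 3271.2 - 0.6(3282) = 1302.
Total expenditure = r* × Q* = 3282 × 1302 = 4273164.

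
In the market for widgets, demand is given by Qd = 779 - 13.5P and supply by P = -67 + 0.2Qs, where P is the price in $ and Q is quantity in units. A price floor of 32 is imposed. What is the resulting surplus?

Solving each curve for Q: Qs = 335 + 5P.
With P fixed at 32, quantity demanded is 347 and quantity supplied is 495.
Surplus = Qs - Qd = 495 - 347 = 148.

Surplus = 148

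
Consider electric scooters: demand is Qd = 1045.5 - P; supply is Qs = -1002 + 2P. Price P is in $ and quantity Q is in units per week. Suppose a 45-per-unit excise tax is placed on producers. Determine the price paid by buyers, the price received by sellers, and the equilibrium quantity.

With a tax of 45 on producers, they supply based on the net price P_s = P_b - 45, so Qs = -1092 + 2P_b.
Set Qd = Qs: 1045.5 - P_b = -1092 + 2P_b, so 2137.5 = 3P_b and P_b = 712.5.
Then P_s = 712.5 - 45 = 667.5 and Q = 1045.5 - 712.5 = 333.

P_b = 712.5, P_s = 667.5, Q = 333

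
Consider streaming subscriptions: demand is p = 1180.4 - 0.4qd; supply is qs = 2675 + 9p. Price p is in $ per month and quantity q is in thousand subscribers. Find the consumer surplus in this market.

Consumer surplus = 1671576.2

Solving each curve for q: qd = 2951 - 2.5p.
At equilibrium qd = qs, so 2951 - 2.5p = 2675 + 9p; collecting terms, 276 = 11.5p and p* = 24.
From the demand curve, q* = 2951 - 2.5(24) = 2891.
Demand choke price (qd = 0): p = 2951/2.5 = 1180.4. Consumer surplus = ½ × (1180.4 - 24) × 2891 = 1671576.2.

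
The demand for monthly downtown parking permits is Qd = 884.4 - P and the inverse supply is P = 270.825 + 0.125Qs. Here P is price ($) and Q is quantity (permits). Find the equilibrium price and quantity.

Solving each curve for Q: Qs = -2166.6 + 8P.
Set Qd = Qs: 884.4 - P = -2166.6 + 8P, so 3051 = 9P and P* = 339.
Substitute back: Q* = 884.4 - 339 = 545.4.

P* = 339, Q* = 545.4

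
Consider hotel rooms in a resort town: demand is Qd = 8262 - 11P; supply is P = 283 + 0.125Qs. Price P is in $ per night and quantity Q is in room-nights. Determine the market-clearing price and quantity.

Rewriting in direct form: Qs = -2264 + 8P.
Equating demand and supply, 8262 - 11P = -2264 + 8P gives 19P = 10526, so P* = 554.
Plugging P* into demand: Q* = 8262 - 11(554) = 2168.

P* = 554, Q* = 2168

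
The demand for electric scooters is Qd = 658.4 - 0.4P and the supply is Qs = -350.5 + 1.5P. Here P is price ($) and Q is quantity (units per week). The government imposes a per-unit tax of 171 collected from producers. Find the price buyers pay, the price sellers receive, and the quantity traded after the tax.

The tax drives a wedge P_b - P_s = 171. Substituting P_s = P_b - 171 into supply: Qs = -607 + 1.5P_b.
Market clearing requires 658.4 - 0.4P_b = -607 + 1.5P_b; hence 1265.4 = 1.9P_b and P_b = 666.
Then P_s = 666 - 171 = 495 and Q = 658.4 - 0.4(666) = 392.

P_b = 666, P_s = 495, Q = 392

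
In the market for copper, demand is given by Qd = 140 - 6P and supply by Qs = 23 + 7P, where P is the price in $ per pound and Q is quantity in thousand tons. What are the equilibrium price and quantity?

P* = 9, Q* = 86

The market clears where 140 - 6P = 23 + 7P. Rearranging, 13P = 117, hence P* = 9.
From the demand curve, Q* = 140 - 6(9) = 86.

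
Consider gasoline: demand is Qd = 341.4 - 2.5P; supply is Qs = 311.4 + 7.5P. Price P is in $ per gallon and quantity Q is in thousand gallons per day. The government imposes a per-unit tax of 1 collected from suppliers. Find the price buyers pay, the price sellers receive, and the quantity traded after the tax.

P_b = 3.75, P_s = 2.75, Q = 332.025

The tax drives a wedge P_b - P_s = 1. Substituting P_s = P_b - 1 into supply: Qs = 303.9 + 7.5P_b.
Set Qd = Qs: 341.4 - 2.5P_b = 303.9 + 7.5P_b, so 37.5 = 10P_b and P_b = 3.75.
So P_s = 2.75 and the quantity traded is Q = 341.4 - 2.5(3.75) = 332.025.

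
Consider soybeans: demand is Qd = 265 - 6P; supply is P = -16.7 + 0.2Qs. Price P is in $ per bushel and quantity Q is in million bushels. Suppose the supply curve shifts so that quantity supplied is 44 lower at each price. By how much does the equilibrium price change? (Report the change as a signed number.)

Solving each curve for Q: Qs = 83.5 + 5P.
Equating demand and supply, 265 - 6P = 83.5 + 5P gives 11P = 181.5, so P* = 16.5.
Substitute back: Q* = 265 - 6(16.5) = 166.
After the shift, supply is Qs = 39.5 + 5P.
New equilibrium: 225.5 = 11P, so P = 20.5 and Q = 142.
ΔP = 20.5 - 16.5 = 4.

ΔP = 4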